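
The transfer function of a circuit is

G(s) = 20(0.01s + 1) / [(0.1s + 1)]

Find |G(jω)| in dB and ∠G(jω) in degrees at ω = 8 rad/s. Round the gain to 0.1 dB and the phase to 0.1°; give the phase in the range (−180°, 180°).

23.9 dB, -34.1°

At ω = 8 rad/s:
zero (1 + j8·0.01) = 1 + j0.08 → |·| ≈ 1.0032, ∠ ≈ 4.57°
pole (1 + j8·0.1) = 1 + j0.8 → |·| ≈ 1.2806, ∠ ≈ 38.66°
|G| = 20 · 1.0032 / (1.2806) ≈ 15.668
Gain = 20 log₁₀(15.668) ≈ 23.90 dB
∠G = (4.57°) − (38.66°) = -34.09°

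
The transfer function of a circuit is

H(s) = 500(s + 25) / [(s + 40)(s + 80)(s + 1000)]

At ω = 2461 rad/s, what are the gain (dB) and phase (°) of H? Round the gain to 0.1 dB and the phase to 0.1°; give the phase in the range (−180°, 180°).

At s = jω = j2461:
zero (s+25): 25 + j2461 → |·| = √(25²+2461²) = √6057146 ≈ 2461.1, ∠ = arctan(2461/25) ≈ 89.42°
pole (s+40): 40 + j2461 → |·| = √(40²+2461²) = √6058121 ≈ 2461.3, ∠ = arctan(2461/40) ≈ 89.07°
pole (s+80): 80 + j2461 → |·| = √(80²+2461²) = √6062921 ≈ 2462.3, ∠ = arctan(2461/80) ≈ 88.14°
pole (s+1000): 1000 + j2461 → |·| = √(1000²+2461²) = √7056521 ≈ 2656.4, ∠ = arctan(2461/1000) ≈ 67.89°
|H| = 500 · 2461.1 / 1.6099e+10 ≈ 7.6436e-05
Gain = 20 log₁₀(7.6436e-05) ≈ -82.33 dB
∠H = 89.42° − 245.10° = -155.68°

-82.3 dB, -155.7°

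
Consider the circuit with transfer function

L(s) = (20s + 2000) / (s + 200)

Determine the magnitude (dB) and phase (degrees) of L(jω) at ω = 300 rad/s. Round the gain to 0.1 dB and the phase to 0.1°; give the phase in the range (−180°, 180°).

Substitute s = j300:
Numerator: 20(j300) + 2000 = 2000 + j6000
Denominator: (j300) + 200 = 200 + j300
|N| = √(2000² + 6000²) ≈ 6324.6, ∠N ≈ 71.57°
|D| = √(200² + 300²) ≈ 360.56, ∠D ≈ 56.31°
|L| = 6324.6 / 360.56 ≈ 17.541
Gain = 20 log₁₀(17.541) ≈ 24.88 dB
∠L = 71.57° − 56.31° = 15.26°

24.9 dB, 15.3°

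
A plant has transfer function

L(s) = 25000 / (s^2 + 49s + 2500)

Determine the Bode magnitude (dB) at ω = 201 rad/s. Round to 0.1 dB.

At s = jω = j201:
quadratic: (j201)² + 49·j201 + 2500 = -37901 + j9849 → |·| ≈ 39160, ∠ ≈ 165.43°
|L| = 25000 / 39160 ≈ 0.63841
Gain = 20 log₁₀(0.63841) ≈ -3.90 dB

-3.9 dB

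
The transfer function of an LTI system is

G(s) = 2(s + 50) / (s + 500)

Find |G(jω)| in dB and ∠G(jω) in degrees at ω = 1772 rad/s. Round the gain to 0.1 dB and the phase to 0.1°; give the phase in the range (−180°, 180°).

5.7 dB, 14.1°

At s = jω = j1772:
zero (s+50): 50 + j1772 → |·| = √(50²+1772²) = √3142484 ≈ 1772.7, ∠ = arctan(1772/50) ≈ 88.38°
pole (s+500): 500 + j1772 → |·| = √(500²+1772²) = √3389984 ≈ 1841.2, ∠ = arctan(1772/500) ≈ 74.24°
|G| = 2 · 1772.7 / 1841.2 ≈ 1.9256
Gain = 20 log₁₀(1.9256) ≈ 5.69 dB
∠G = 88.38° − 74.24° = 14.14°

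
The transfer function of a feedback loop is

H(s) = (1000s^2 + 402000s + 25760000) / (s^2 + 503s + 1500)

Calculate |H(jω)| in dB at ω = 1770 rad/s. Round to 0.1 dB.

59.8 dB

Substitute s = j1770:
Numerator: 1000(j1770)^2 + 402000(j1770) + 25760000 = -3107140000 + j711540000
Denominator: (j1770)^2 + 503(j1770) + 1500 = -3131400 + j890310
|N| = √(3107140000² + 711540000²) ≈ 3.1876e+09, ∠N ≈ 167.10°
|D| = √(3131400² + 890310²) ≈ 3.2555e+06, ∠D ≈ 164.13°
|H| = 3.1876e+09 / 3.2555e+06 ≈ 979.14
Gain = 20 log₁₀(979.14) ≈ 59.82 dB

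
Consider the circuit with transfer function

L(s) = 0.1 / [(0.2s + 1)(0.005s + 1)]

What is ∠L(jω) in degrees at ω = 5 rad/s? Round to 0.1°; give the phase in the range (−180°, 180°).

At ω = 5 rad/s:
pole (1 + j5·0.2) = 1 + j1 → |·| ≈ 1.4142, ∠ ≈ 45.00°
pole (1 + j5·0.005) = 1 + j0.025 → |·| ≈ 1.0003, ∠ ≈ 1.43°
∠L = (0°) − (45.00° + 1.43°) = -46.43°

-46.4°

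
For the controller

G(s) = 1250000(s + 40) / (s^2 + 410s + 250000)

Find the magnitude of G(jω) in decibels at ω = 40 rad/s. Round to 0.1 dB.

At s = jω = j40:
zero (s+40): 40 + j40 → |·| = √(40²+40²) = √3200 ≈ 56.569, ∠ = arctan(40/40) ≈ 45.00°
quadratic: (j40)² + 410·j40 + 250000 = 248400 + j16400 → |·| ≈ 2.4894e+05, ∠ ≈ 3.78°
|G| = 1250000 · 56.569 / 2.4894e+05 ≈ 284.05
Gain = 20 log₁₀(284.05) ≈ 49.07 dB

49.1 dB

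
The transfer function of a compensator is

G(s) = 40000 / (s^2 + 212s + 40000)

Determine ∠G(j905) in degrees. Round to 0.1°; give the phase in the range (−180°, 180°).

-166.2°

At s = jω = j905:
quadratic: (j905)² + 212·j905 + 40000 = -779025 + j191860 → |·| ≈ 8.023e+05, ∠ ≈ 166.16°
∠G = 0.00° − 166.16° = -166.16°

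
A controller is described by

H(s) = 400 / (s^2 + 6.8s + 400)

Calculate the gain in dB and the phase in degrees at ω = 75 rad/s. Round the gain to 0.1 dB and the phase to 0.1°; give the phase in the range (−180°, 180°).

At s = jω = j75:
quadratic: (j75)² + 6.8·j75 + 400 = -5225 + j510 → |·| ≈ 5249.8, ∠ ≈ 174.43°
|H| = 400 / 5249.8 ≈ 0.076193
Gain = 20 log₁₀(0.076193) ≈ -22.36 dB
∠H = 0.00° − 174.43° = -174.43°

-22.4 dB, -174.4°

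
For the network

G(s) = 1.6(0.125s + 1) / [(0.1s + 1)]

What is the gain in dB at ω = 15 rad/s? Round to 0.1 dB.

5.5 dB

At ω = 15 rad/s:
zero (1 + j15·0.125) = 1 + j1.875 → |·| ≈ 2.125, ∠ ≈ 61.93°
pole (1 + j15·0.1) = 1 + j1.5 → |·| ≈ 1.8028, ∠ ≈ 56.31°
|G| = 1.6 · 2.125 / (1.8028) ≈ 1.886
Gain = 20 log₁₀(1.886) ≈ 5.51 dB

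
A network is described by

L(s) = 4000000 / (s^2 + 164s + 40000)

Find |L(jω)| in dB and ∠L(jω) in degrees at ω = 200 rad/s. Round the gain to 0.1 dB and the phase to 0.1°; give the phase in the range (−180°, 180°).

At s = jω = j200:
quadratic: (j200)² + 164·j200 + 40000 = 0 + j32800 → |·| ≈ 32800, ∠ ≈ 90.00°
|L| = 4000000 / 32800 ≈ 121.95
Gain = 20 log₁₀(121.95) ≈ 41.72 dB
∠L = 0.00° − 90.00° = -90.00°

41.7 dB, -90.0°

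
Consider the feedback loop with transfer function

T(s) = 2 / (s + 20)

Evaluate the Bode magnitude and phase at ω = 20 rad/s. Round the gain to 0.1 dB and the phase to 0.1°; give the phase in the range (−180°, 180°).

Substitute s = j20:
Numerator: 2 = 2 + j0
Denominator: (j20) + 20 = 20 + j20
|N| = √(2² + 0²) ≈ 2, ∠N ≈ 0.00°
|D| = √(20² + 20²) ≈ 28.284, ∠D ≈ 45.00°
|T| = 2 / 28.284 ≈ 0.070711
Gain = 20 log₁₀(0.070711) ≈ -23.01 dB
∠T = 0.00° − 45.00° = -45.00°

-23.0 dB, -45.0°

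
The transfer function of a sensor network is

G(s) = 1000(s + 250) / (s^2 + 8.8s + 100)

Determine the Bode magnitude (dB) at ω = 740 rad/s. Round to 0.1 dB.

At s = jω = j740:
zero (s+250): 250 + j740 → |·| = √(250²+740²) = √610100 ≈ 781.09, ∠ = arctan(740/250) ≈ 71.33°
quadratic: (j740)² + 8.8·j740 + 100 = -547500 + j6512 → |·| ≈ 5.4754e+05, ∠ ≈ 179.32°
|G| = 1000 · 781.09 / 5.4754e+05 ≈ 1.4265
Gain = 20 log₁₀(1.4265) ≈ 3.09 dB

3.1 dB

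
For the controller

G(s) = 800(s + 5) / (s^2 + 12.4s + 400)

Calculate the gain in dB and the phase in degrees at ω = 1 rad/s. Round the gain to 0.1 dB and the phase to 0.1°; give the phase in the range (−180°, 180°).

At s = jω = j1:
zero (s+5): 5 + j1 → |·| = √(5²+1²) = √26 ≈ 5.099, ∠ = arctan(1/5) ≈ 11.31°
quadratic: (j1)² + 12.4·j1 + 400 = 399 + j12.4 → |·| ≈ 399.19, ∠ ≈ 1.78°
|G| = 800 · 5.099 / 399.19 ≈ 10.219
Gain = 20 log₁₀(10.219) ≈ 20.19 dB
∠G = 11.31° − 1.78° = 9.53°

20.2 dB, 9.5°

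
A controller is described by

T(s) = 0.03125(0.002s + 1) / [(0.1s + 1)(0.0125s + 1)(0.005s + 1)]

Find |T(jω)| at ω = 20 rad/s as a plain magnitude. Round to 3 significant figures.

At ω = 20 rad/s:
zero (1 + j20·0.002) = 1 + j0.04 → |·| ≈ 1.0008, ∠ ≈ 2.29°
pole (1 + j20·0.1) = 1 + j2 → |·| ≈ 2.2361, ∠ ≈ 63.43°
pole (1 + j20·0.0125) = 1 + j0.25 → |·| ≈ 1.0308, ∠ ≈ 14.04°
pole (1 + j20·0.005) = 1 + j0.1 → |·| ≈ 1.005, ∠ ≈ 5.71°
|T| = 0.03125 · 1.0008 / (2.2361 · 1.0308 · 1.005) ≈ 0.013501

0.0135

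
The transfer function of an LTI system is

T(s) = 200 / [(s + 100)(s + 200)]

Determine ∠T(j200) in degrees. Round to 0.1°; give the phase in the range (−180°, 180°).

At s = jω = j200:
pole (s+100): 100 + j200 → |·| = √(100²+200²) = √50000 ≈ 223.61, ∠ = arctan(200/100) ≈ 63.43°
pole (s+200): 200 + j200 → |·| = √(200²+200²) = √80000 ≈ 282.84, ∠ = arctan(200/200) ≈ 45.00°
∠T = 0.00° − 108.43° = -108.43°

-108.4°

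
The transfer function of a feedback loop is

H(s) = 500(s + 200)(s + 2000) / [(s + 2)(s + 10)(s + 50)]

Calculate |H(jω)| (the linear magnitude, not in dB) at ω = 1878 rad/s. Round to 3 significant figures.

0.391

At s = jω = j1878:
zero (s+200): 200 + j1878 → |·| = √(200²+1878²) = √3566884 ≈ 1888.6, ∠ = arctan(1878/200) ≈ 83.92°
zero (s+2000): 2000 + j1878 → |·| = √(2000²+1878²) = √7526884 ≈ 2743.5, ∠ = arctan(1878/2000) ≈ 43.20°
pole (s+2): 2 + j1878 → |·| = √(2²+1878²) = √3526888 ≈ 1878, ∠ = arctan(1878/2) ≈ 89.94°
pole (s+10): 10 + j1878 → |·| = √(10²+1878²) = √3526984 ≈ 1878, ∠ = arctan(1878/10) ≈ 89.69°
pole (s+50): 50 + j1878 → |·| = √(50²+1878²) = √3529384 ≈ 1878.7, ∠ = arctan(1878/50) ≈ 88.47°
|H| = 500 · 5.1814e+06 / 6.626e+09 ≈ 0.39099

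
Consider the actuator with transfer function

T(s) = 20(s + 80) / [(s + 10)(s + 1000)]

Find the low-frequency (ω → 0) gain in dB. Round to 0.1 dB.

-15.9 dB

T(0) = 20·80 / (10·1000) = 0.16
20 log₁₀(0.16) ≈ -15.92 dB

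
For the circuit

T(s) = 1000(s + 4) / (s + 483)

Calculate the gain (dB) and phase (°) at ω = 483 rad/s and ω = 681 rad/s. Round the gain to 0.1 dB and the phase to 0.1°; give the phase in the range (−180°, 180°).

At s = jω = j483:
zero (s+4): 4 + j483 → |·| = √(4²+483²) = √233305 ≈ 483.02, ∠ = arctan(483/4) ≈ 89.53°
pole (s+483): 483 + j483 → |·| = √(483²+483²) = √466578 ≈ 683.07, ∠ = arctan(483/483) ≈ 45.00°
|T| = 1000 · 483.02 / 683.07 ≈ 707.13
Gain = 20 log₁₀(707.13) ≈ 56.99 dB
∠T = 89.53° − 45.00° = 44.53°

At s = jω = j681:
zero (s+4): 4 + j681 → |·| = √(4²+681²) = √463777 ≈ 681.01, ∠ = arctan(681/4) ≈ 89.66°
pole (s+483): 483 + j681 → |·| = √(483²+681²) = √697050 ≈ 834.9, ∠ = arctan(681/483) ≈ 54.65°
|T| = 1000 · 681.01 / 834.9 ≈ 815.68
Gain = 20 log₁₀(815.68) ≈ 58.23 dB
∠T = 89.66° − 54.65° = 35.01°

ω = 483: 57.0 dB, 44.5°; ω = 681: 58.2 dB, 35.0°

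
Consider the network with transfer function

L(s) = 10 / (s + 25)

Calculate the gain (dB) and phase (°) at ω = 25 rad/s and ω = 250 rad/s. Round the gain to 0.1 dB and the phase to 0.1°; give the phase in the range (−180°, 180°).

At s = jω = j25:
pole (s+25): 25 + j25 → |·| = √(25²+25²) = √1250 ≈ 35.355, ∠ = arctan(25/25) ≈ 45.00°
|L| = 10 / 35.355 ≈ 0.28285
Gain = 20 log₁₀(0.28285) ≈ -10.97 dB
∠L = 0.00° − 45.00° = -45.00°

At s = jω = j250:
pole (s+25): 25 + j250 → |·| = √(25²+250²) = √63125 ≈ 251.25, ∠ = arctan(250/25) ≈ 84.29°
|L| = 10 / 251.25 ≈ 0.039801
Gain = 20 log₁₀(0.039801) ≈ -28.00 dB
∠L = 0.00° − 84.29° = -84.29°

ω = 25: -11.0 dB, -45.0°; ω = 250: -28.0 dB, -84.3°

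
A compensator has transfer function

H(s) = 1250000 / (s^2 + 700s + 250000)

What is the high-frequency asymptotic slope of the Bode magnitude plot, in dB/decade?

Each pole contributes −20 dB/decade at high frequency; each zero contributes +20 dB/decade.
Net: 0 zero(s) − 2 pole(s) → -40 dB/decade.

-40 dB/decade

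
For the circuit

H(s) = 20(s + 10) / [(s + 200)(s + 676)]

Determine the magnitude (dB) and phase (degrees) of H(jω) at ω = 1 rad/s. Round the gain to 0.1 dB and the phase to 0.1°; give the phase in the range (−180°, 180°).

At s = jω = j1:
zero (s+10): 10 + j1 → |·| = √(10²+1²) = √101 ≈ 10.05, ∠ = arctan(1/10) ≈ 5.71°
pole (s+200): 200 + j1 → |·| = √(200²+1²) = √40001 ≈ 200, ∠ = arctan(1/200) ≈ 0.29°
pole (s+676): 676 + j1 → |·| = √(676²+1²) = √456977 ≈ 676, ∠ = arctan(1/676) ≈ 0.08°
|H| = 20 · 10.05 / 1.352e+05 ≈ 0.0014867
Gain = 20 log₁₀(0.0014867) ≈ -56.56 dB
∠H = 5.71° − 0.37° = 5.34°

-56.6 dB, 5.3°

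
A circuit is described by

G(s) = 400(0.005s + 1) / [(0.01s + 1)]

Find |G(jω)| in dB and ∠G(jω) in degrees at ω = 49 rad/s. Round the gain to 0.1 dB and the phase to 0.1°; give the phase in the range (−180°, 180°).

51.4 dB, -12.3°

At ω = 49 rad/s:
zero (1 + j49·0.005) = 1 + j0.245 → |·| ≈ 1.0296, ∠ ≈ 13.77°
pole (1 + j49·0.01) = 1 + j0.49 → |·| ≈ 1.1136, ∠ ≈ 26.10°
|G| = 400 · 1.0296 / (1.1136) ≈ 369.83
Gain = 20 log₁₀(369.83) ≈ 51.36 dB
∠G = (13.77°) − (26.10°) = -12.33°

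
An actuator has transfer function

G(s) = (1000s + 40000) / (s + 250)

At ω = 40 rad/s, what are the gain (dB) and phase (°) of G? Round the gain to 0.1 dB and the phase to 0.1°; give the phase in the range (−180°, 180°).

Substitute s = j40:
Numerator: 1000(j40) + 40000 = 40000 + j40000
Denominator: (j40) + 250 = 250 + j40
|N| = √(40000² + 40000²) ≈ 56569, ∠N ≈ 45.00°
|D| = √(250² + 40²) ≈ 253.18, ∠D ≈ 9.09°
|G| = 56569 / 253.18 ≈ 223.43
Gain = 20 log₁₀(223.43) ≈ 46.98 dB
∠G = 45.00° − 9.09° = 35.91°

47.0 dB, 35.9°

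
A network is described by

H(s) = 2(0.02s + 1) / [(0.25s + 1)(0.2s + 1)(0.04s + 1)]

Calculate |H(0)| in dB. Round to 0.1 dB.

6.0 dB

H(0) = 2 · 1 / 1 = 2
20 log₁₀(2) ≈ 6.02 dB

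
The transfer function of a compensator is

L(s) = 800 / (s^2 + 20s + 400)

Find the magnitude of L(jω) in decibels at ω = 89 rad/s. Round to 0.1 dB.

At s = jω = j89:
quadratic: (j89)² + 20·j89 + 400 = -7521 + j1780 → |·| ≈ 7728.8, ∠ ≈ 166.68°
|L| = 800 / 7728.8 ≈ 0.10351
Gain = 20 log₁₀(0.10351) ≈ -19.70 dB

-19.7 dB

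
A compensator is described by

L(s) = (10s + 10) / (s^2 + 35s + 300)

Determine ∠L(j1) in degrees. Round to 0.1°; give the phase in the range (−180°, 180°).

38.3°

Substitute s = j1:
Numerator: 10(j1) + 10 = 10 + j10
Denominator: (j1)^2 + 35(j1) + 300 = 299 + j35
|N| = √(10² + 10²) ≈ 14.142, ∠N ≈ 45.00°
|D| = √(299² + 35²) ≈ 301.04, ∠D ≈ 6.68°
∠L = 45.00° − 6.68° = 38.32°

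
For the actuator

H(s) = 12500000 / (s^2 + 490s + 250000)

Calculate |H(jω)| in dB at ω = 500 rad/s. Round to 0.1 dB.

At s = jω = j500:
quadratic: (j500)² + 490·j500 + 250000 = 0 + j245000 → |·| ≈ 2.45e+05, ∠ ≈ 90.00°
|H| = 12500000 / 2.45e+05 ≈ 51.02
Gain = 20 log₁₀(51.02) ≈ 34.15 dB

34.2 dB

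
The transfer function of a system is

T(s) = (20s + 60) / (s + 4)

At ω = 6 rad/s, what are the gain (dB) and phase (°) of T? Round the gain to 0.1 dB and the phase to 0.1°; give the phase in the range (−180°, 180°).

Substitute s = j6:
Numerator: 20(j6) + 60 = 60 + j120
Denominator: (j6) + 4 = 4 + j6
|N| = √(60² + 120²) ≈ 134.16, ∠N ≈ 63.43°
|D| = √(4² + 6²) ≈ 7.2111, ∠D ≈ 56.31°
|T| = 134.16 / 7.2111 ≈ 18.605
Gain = 20 log₁₀(18.605) ≈ 25.39 dB
∠T = 63.43° − 56.31° = 7.12°

25.4 dB, 7.1°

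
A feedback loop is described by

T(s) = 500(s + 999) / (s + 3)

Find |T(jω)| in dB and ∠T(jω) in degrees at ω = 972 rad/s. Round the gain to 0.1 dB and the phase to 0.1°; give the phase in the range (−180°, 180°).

At s = jω = j972:
zero (s+999): 999 + j972 → |·| = √(999²+972²) = √1942785 ≈ 1393.8, ∠ = arctan(972/999) ≈ 44.22°
pole (s+3): 3 + j972 → |·| = √(3²+972²) = √944793 ≈ 972, ∠ = arctan(972/3) ≈ 89.82°
|T| = 500 · 1393.8 / 972 ≈ 716.98
Gain = 20 log₁₀(716.98) ≈ 57.11 dB
∠T = 44.22° − 89.82° = -45.60°

57.1 dB, -45.6°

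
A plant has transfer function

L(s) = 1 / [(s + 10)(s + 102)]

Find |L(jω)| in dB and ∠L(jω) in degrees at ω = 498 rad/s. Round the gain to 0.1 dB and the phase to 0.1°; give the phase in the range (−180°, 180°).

At s = jω = j498:
pole (s+10): 10 + j498 → |·| = √(10²+498²) = √248104 ≈ 498.1, ∠ = arctan(498/10) ≈ 88.85°
pole (s+102): 102 + j498 → |·| = √(102²+498²) = √258408 ≈ 508.34, ∠ = arctan(498/102) ≈ 78.42°
|L| = 1 / 2.532e+05 ≈ 3.9494e-06
Gain = 20 log₁₀(3.9494e-06) ≈ -108.07 dB
∠L = 0.00° − 167.27° = -167.27°

-108.1 dB, -167.3°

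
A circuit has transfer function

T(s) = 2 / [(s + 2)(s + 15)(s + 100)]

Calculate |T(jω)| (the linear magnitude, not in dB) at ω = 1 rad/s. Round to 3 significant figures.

At s = jω = j1:
pole (s+2): 2 + j1 → |·| = √(2²+1²) = √5 ≈ 2.2361, ∠ = arctan(1/2) ≈ 26.57°
pole (s+15): 15 + j1 → |·| = √(15²+1²) = √226 ≈ 15.033, ∠ = arctan(1/15) ≈ 3.81°
pole (s+100): 100 + j1 → |·| = √(100²+1²) = √10001 ≈ 100, ∠ = arctan(1/100) ≈ 0.57°
|T| = 2 / 3361.5 ≈ 0.00059497

0.000595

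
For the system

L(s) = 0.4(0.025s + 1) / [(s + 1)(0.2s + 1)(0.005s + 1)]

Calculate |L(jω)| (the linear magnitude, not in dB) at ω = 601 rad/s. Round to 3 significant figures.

At ω = 601 rad/s:
zero (1 + j601·0.025) = 1 + j15.025 → |·| ≈ 15.058, ∠ ≈ 86.19°
pole (1 + j601·1) = 1 + j601 → |·| ≈ 601, ∠ ≈ 89.90°
pole (1 + j601·0.2) = 1 + j120.2 → |·| ≈ 120.2, ∠ ≈ 89.52°
pole (1 + j601·0.005) = 1 + j3.005 → |·| ≈ 3.167, ∠ ≈ 71.59°
|L| = 0.4 · 15.058 / (601 · 120.2 · 3.167) ≈ 2.6327e-05

2.63e-05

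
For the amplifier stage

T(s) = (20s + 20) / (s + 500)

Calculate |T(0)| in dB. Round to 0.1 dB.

T(0) = 20 / 500 = 0.04
20 log₁₀(0.04) ≈ -27.96 dB

-28.0 dB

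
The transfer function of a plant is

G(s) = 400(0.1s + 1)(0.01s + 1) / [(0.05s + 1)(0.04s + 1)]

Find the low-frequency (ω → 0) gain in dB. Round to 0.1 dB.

G(0) = 400 · 1 / 1 = 400
20 log₁₀(400) ≈ 52.04 dB

52.0 dB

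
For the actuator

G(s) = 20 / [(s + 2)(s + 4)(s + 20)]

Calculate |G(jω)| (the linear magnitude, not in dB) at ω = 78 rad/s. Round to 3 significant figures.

At s = jω = j78:
pole (s+2): 2 + j78 → |·| = √(2²+78²) = √6088 ≈ 78.026, ∠ = arctan(78/2) ≈ 88.53°
pole (s+4): 4 + j78 → |·| = √(4²+78²) = √6100 ≈ 78.102, ∠ = arctan(78/4) ≈ 87.06°
pole (s+20): 20 + j78 → |·| = √(20²+78²) = √6484 ≈ 80.523, ∠ = arctan(78/20) ≈ 75.62°
|G| = 20 / 4.9071e+05 ≈ 4.0757e-05

4.08e-05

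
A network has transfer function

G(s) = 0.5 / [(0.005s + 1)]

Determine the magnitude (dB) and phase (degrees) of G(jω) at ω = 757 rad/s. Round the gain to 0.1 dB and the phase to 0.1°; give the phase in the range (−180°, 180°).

At ω = 757 rad/s:
pole (1 + j757·0.005) = 1 + j3.785 → |·| ≈ 3.9149, ∠ ≈ 75.20°
|G| = 0.5 · 1 / (3.9149) ≈ 0.12772
Gain = 20 log₁₀(0.12772) ≈ -17.87 dB
∠G = (0°) − (75.20°) = -75.20°

-17.9 dB, -75.2°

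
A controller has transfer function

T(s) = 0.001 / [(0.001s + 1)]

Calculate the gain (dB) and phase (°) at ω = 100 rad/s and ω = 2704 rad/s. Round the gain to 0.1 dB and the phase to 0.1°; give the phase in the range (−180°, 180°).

ω = 100: -60.0 dB, -5.7°; ω = 2704: -69.2 dB, -69.7°

At ω = 100 rad/s:
pole (1 + j100·0.001) = 1 + j0.1 → |·| ≈ 1.005, ∠ ≈ 5.71°
|T| = 0.001 · 1 / (1.005) ≈ 0.00099502
Gain = 20 log₁₀(0.00099502) ≈ -60.04 dB
∠T = (0°) − (5.71°) = -5.71°

At ω = 2704 rad/s:
pole (1 + j2704·0.001) = 1 + j2.704 → |·| ≈ 2.883, ∠ ≈ 69.70°
|T| = 0.001 · 1 / (2.883) ≈ 0.00034686
Gain = 20 log₁₀(0.00034686) ≈ -69.20 dB
∠T = (0°) − (69.70°) = -69.70°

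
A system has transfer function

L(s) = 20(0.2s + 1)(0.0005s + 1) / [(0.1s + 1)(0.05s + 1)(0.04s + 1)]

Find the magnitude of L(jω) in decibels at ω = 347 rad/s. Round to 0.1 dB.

At ω = 347 rad/s:
zero (1 + j347·0.2) = 1 + j69.4 → |·| ≈ 69.407, ∠ ≈ 89.17°
zero (1 + j347·0.0005) = 1 + j0.1735 → |·| ≈ 1.0149, ∠ ≈ 9.84°
pole (1 + j347·0.1) = 1 + j34.7 → |·| ≈ 34.714, ∠ ≈ 88.35°
pole (1 + j347·0.05) = 1 + j17.35 → |·| ≈ 17.379, ∠ ≈ 86.70°
pole (1 + j347·0.04) = 1 + j13.88 → |·| ≈ 13.916, ∠ ≈ 85.88°
|L| = 20 · 69.407 · 1.0149 / (34.714 · 17.379 · 13.916) ≈ 0.16781
Gain = 20 log₁₀(0.16781) ≈ -15.50 dB

-15.5 dB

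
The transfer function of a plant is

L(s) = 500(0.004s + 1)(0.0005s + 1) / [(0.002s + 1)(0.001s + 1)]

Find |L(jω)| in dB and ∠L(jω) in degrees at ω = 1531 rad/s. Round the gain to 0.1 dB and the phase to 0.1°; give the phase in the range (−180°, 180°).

56.4 dB, -10.6°

At ω = 1531 rad/s:
zero (1 + j1531·0.004) = 1 + j6.124 → |·| ≈ 6.2051, ∠ ≈ 80.73°
zero (1 + j1531·0.0005) = 1 + j0.7655 → |·| ≈ 1.2594, ∠ ≈ 37.43°
pole (1 + j1531·0.002) = 1 + j3.062 → |·| ≈ 3.2212, ∠ ≈ 71.91°
pole (1 + j1531·0.001) = 1 + j1.531 → |·| ≈ 1.8287, ∠ ≈ 56.85°
|L| = 500 · 6.2051 · 1.2594 / (3.2212 · 1.8287) ≈ 663.32
Gain = 20 log₁₀(663.32) ≈ 56.43 dB
∠L = (80.73° + 37.43°) − (71.91° + 56.85°) = -10.60°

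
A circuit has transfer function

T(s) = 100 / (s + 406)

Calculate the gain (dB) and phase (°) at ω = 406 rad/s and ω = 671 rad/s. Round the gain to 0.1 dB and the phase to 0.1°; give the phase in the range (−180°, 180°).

Substitute s = j406:
Numerator: 100 = 100 + j0
Denominator: (j406) + 406 = 406 + j406
|N| = √(100² + 0²) ≈ 100, ∠N ≈ 0.00°
|D| = √(406² + 406²) ≈ 574.17, ∠D ≈ 45.00°
|T| = 100 / 574.17 ≈ 0.17416
Gain = 20 log₁₀(0.17416) ≈ -15.18 dB
∠T = 0.00° − 45.00° = -45.00°

Substitute s = j671:
Numerator: 100 = 100 + j0
Denominator: (j671) + 406 = 406 + j671
|N| = √(100² + 0²) ≈ 100, ∠N ≈ 0.00°
|D| = √(406² + 671²) ≈ 784.27, ∠D ≈ 58.82°
|T| = 100 / 784.27 ≈ 0.12751
Gain = 20 log₁₀(0.12751) ≈ -17.89 dB
∠T = 0.00° − 58.82° = -58.82°

ω = 406: -15.2 dB, -45.0°; ω = 671: -17.9 dB, -58.8°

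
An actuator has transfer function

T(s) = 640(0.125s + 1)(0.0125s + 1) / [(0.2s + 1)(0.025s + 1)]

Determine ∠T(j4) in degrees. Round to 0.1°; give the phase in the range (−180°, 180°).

-14.9°

At ω = 4 rad/s:
zero (1 + j4·0.125) = 1 + j0.5 → |·| ≈ 1.118, ∠ ≈ 26.57°
zero (1 + j4·0.0125) = 1 + j0.05 → |·| ≈ 1.0012, ∠ ≈ 2.86°
pole (1 + j4·0.2) = 1 + j0.8 → |·| ≈ 1.2806, ∠ ≈ 38.66°
pole (1 + j4·0.025) = 1 + j0.1 → |·| ≈ 1.005, ∠ ≈ 5.71°
∠T = (26.57° + 2.86°) − (38.66° + 5.71°) = -14.94°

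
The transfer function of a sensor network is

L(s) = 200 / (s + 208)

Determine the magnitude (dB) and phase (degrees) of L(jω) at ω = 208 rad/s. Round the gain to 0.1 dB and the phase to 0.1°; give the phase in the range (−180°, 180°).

-3.4 dB, -45.0°

Substitute s = j208:
Numerator: 200 = 200 + j0
Denominator: (j208) + 208 = 208 + j208
|N| = √(200² + 0²) ≈ 200, ∠N ≈ 0.00°
|D| = √(208² + 208²) ≈ 294.16, ∠D ≈ 45.00°
|L| = 200 / 294.16 ≈ 0.6799
Gain = 20 log₁₀(0.6799) ≈ -3.35 dB
∠L = 0.00° − 45.00° = -45.00°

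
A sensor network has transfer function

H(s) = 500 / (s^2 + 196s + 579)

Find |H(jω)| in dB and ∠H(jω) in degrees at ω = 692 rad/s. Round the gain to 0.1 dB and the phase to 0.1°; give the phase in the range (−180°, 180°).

-60.0 dB, -164.2°

Substitute s = j692:
Numerator: 500 = 500 + j0
Denominator: (j692)^2 + 196(j692) + 579 = -478285 + j135632
|N| = √(500² + 0²) ≈ 500, ∠N ≈ 0.00°
|D| = √(478285² + 135632²) ≈ 4.9714e+05, ∠D ≈ 164.17°
|H| = 500 / 4.9714e+05 ≈ 0.0010058
Gain = 20 log₁₀(0.0010058) ≈ -59.95 dB
∠H = 0.00° − 164.17° = -164.17°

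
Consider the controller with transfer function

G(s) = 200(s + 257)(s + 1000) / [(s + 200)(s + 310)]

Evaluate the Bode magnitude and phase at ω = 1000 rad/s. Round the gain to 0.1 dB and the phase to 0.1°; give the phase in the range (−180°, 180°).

At s = jω = j1000:
zero (s+257): 257 + j1000 → |·| = √(257²+1000²) = √1066049 ≈ 1032.5, ∠ = arctan(1000/257) ≈ 75.59°
zero (s+1000): 1000 + j1000 → |·| = √(1000²+1000²) = √2000000 ≈ 1414.2, ∠ = arctan(1000/1000) ≈ 45.00°
pole (s+200): 200 + j1000 → |·| = √(200²+1000²) = √1040000 ≈ 1019.8, ∠ = arctan(1000/200) ≈ 78.69°
pole (s+310): 310 + j1000 → |·| = √(310²+1000²) = √1096100 ≈ 1046.9, ∠ = arctan(1000/310) ≈ 72.78°
|G| = 200 · 1.4602e+06 / 1.0676e+06 ≈ 273.55
Gain = 20 log₁₀(273.55) ≈ 48.74 dB
∠G = 120.59° − 151.47° = -30.88°

48.7 dB, -30.9°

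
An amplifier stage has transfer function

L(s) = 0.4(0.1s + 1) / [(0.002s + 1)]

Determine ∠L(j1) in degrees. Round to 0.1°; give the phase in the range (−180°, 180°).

At ω = 1 rad/s:
zero (1 + j1·0.1) = 1 + j0.1 → |·| ≈ 1.005, ∠ ≈ 5.71°
pole (1 + j1·0.002) = 1 + j0.002 → |·| ≈ 1, ∠ ≈ 0.11°
∠L = (5.71°) − (0.11°) = 5.60°

5.6°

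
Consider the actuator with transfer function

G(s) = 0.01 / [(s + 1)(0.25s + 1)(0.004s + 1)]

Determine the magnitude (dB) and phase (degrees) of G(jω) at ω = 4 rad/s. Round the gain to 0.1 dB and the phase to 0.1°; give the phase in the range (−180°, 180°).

-55.3 dB, -121.9°

At ω = 4 rad/s:
pole (1 + j4·1) = 1 + j4 → |·| ≈ 4.1231, ∠ ≈ 75.96°
pole (1 + j4·0.25) = 1 + j1 → |·| ≈ 1.4142, ∠ ≈ 45.00°
pole (1 + j4·0.004) = 1 + j0.016 → |·| ≈ 1.0001, ∠ ≈ 0.92°
|G| = 0.01 · 1 / (4.1231 · 1.4142 · 1.0001) ≈ 0.0017148
Gain = 20 log₁₀(0.0017148) ≈ -55.32 dB
∠G = (0°) − (75.96° + 45.00° + 0.92°) = -121.88°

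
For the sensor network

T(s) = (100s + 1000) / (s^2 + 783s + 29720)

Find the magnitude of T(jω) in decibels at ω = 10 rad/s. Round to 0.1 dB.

Substitute s = j10:
Numerator: 100(j10) + 1000 = 1000 + j1000
Denominator: (j10)^2 + 783(j10) + 29720 = 29620 + j7830
|N| = √(1000² + 1000²) ≈ 1414.2, ∠N ≈ 45.00°
|D| = √(29620² + 7830²) ≈ 30637, ∠D ≈ 14.81°
|T| = 1414.2 / 30637 ≈ 0.04616
Gain = 20 log₁₀(0.04616) ≈ -26.71 dB

-26.7 dB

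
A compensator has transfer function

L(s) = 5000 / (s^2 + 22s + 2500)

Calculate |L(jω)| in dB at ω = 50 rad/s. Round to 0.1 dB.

At s = jω = j50:
quadratic: (j50)² + 22·j50 + 2500 = 0 + j1100 → |·| ≈ 1100, ∠ ≈ 90.00°
|L| = 5000 / 1100 ≈ 4.5455
Gain = 20 log₁₀(4.5455) ≈ 13.15 dB

13.2 dB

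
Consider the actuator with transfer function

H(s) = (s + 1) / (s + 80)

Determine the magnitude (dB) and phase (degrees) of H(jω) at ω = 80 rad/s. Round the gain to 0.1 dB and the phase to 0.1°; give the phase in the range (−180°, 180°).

At s = jω = j80:
zero (s+1): 1 + j80 → |·| = √(1²+80²) = √6401 ≈ 80.006, ∠ = arctan(80/1) ≈ 89.28°
pole (s+80): 80 + j80 → |·| = √(80²+80²) = √12800 ≈ 113.14, ∠ = arctan(80/80) ≈ 45.00°
|H| = 1 · 80.006 / 113.14 ≈ 0.70714
Gain = 20 log₁₀(0.70714) ≈ -3.01 dB
∠H = 89.28° − 45.00° = 44.28°

-3.0 dB, 44.3°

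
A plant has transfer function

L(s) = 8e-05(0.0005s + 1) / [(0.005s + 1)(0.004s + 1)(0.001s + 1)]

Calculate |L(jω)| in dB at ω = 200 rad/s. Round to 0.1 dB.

-87.2 dB

At ω = 200 rad/s:
zero (1 + j200·0.0005) = 1 + j0.1 → |·| ≈ 1.005, ∠ ≈ 5.71°
pole (1 + j200·0.005) = 1 + j1 → |·| ≈ 1.4142, ∠ ≈ 45.00°
pole (1 + j200·0.004) = 1 + j0.8 → |·| ≈ 1.2806, ∠ ≈ 38.66°
pole (1 + j200·0.001) = 1 + j0.2 → |·| ≈ 1.0198, ∠ ≈ 11.31°
|L| = 8e-05 · 1.005 / (1.4142 · 1.2806 · 1.0198) ≈ 4.3533e-05
Gain = 20 log₁₀(4.3533e-05) ≈ -87.22 dB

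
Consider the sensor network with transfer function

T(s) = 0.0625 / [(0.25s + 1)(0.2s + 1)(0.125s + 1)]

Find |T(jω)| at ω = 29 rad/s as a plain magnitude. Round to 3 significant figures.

At ω = 29 rad/s:
pole (1 + j29·0.25) = 1 + j7.25 → |·| ≈ 7.3186, ∠ ≈ 82.15°
pole (1 + j29·0.2) = 1 + j5.8 → |·| ≈ 5.8856, ∠ ≈ 80.22°
pole (1 + j29·0.125) = 1 + j3.625 → |·| ≈ 3.7604, ∠ ≈ 74.58°
|T| = 0.0625 · 1 / (7.3186 · 5.8856 · 3.7604) ≈ 0.00038586

0.000386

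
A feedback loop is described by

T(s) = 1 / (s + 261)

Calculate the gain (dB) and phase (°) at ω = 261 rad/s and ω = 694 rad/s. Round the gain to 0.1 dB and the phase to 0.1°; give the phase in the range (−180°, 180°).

At s = jω = j261:
pole (s+261): 261 + j261 → |·| = √(261²+261²) = √136242 ≈ 369.11, ∠ = arctan(261/261) ≈ 45.00°
|T| = 1 / 369.11 ≈ 0.0027092
Gain = 20 log₁₀(0.0027092) ≈ -51.34 dB
∠T = 0.00° − 45.00° = -45.00°

At s = jω = j694:
pole (s+261): 261 + j694 → |·| = √(261²+694²) = √549757 ≈ 741.46, ∠ = arctan(694/261) ≈ 69.39°
|T| = 1 / 741.46 ≈ 0.0013487
Gain = 20 log₁₀(0.0013487) ≈ -57.40 dB
∠T = 0.00° − 69.39° = -69.39°

ω = 261: -51.3 dB, -45.0°; ω = 694: -57.4 dB, -69.4°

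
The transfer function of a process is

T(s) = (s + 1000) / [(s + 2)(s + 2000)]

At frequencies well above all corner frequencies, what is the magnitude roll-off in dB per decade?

-20 dB/decade

Each pole contributes −20 dB/decade at high frequency; each zero contributes +20 dB/decade.
Net: 1 zero(s) − 2 pole(s) → -20 dB/decade.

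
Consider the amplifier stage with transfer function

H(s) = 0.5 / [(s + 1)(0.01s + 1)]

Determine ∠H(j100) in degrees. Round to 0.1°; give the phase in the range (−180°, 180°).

At ω = 100 rad/s:
pole (1 + j100·1) = 1 + j100 → |·| ≈ 100, ∠ ≈ 89.43°
pole (1 + j100·0.01) = 1 + j1 → |·| ≈ 1.4142, ∠ ≈ 45.00°
∠H = (0°) − (89.43° + 45.00°) = -134.43°

-134.4°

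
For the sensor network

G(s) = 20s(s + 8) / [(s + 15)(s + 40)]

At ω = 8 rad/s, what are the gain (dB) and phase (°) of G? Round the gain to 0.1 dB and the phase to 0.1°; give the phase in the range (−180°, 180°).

8.3 dB, 95.6°

At s = jω = j8:
zero (s+8): 8 + j8 → |·| = √(8²+8²) = √128 ≈ 11.314, ∠ = arctan(8/8) ≈ 45.00°
zero at origin: s = j8 → |·| = 8, ∠ = 90.00°
pole (s+15): 15 + j8 → |·| = √(15²+8²) = √289 ≈ 17, ∠ = arctan(8/15) ≈ 28.07°
pole (s+40): 40 + j8 → |·| = √(40²+8²) = √1664 ≈ 40.792, ∠ = arctan(8/40) ≈ 11.31°
|G| = 20 · 90.512 / 693.46 ≈ 2.6104
Gain = 20 log₁₀(2.6104) ≈ 8.33 dB
∠G = 135.00° − 39.38° = 95.62°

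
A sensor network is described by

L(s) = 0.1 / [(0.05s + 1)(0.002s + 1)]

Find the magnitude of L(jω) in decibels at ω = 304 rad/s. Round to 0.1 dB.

-45.0 dB

At ω = 304 rad/s:
pole (1 + j304·0.05) = 1 + j15.2 → |·| ≈ 15.233, ∠ ≈ 86.24°
pole (1 + j304·0.002) = 1 + j0.608 → |·| ≈ 1.1703, ∠ ≈ 31.30°
|L| = 0.1 · 1 / (15.233 · 1.1703) ≈ 0.0056094
Gain = 20 log₁₀(0.0056094) ≈ -45.02 dB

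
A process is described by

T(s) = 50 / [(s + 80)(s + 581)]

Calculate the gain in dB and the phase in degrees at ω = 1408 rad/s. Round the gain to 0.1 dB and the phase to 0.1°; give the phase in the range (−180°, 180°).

-92.7 dB, -154.3°

At s = jω = j1408:
pole (s+80): 80 + j1408 → |·| = √(80²+1408²) = √1988864 ≈ 1410.3, ∠ = arctan(1408/80) ≈ 86.75°
pole (s+581): 581 + j1408 → |·| = √(581²+1408²) = √2320025 ≈ 1523.2, ∠ = arctan(1408/581) ≈ 67.58°
|T| = 50 / 2.1482e+06 ≈ 2.3275e-05
Gain = 20 log₁₀(2.3275e-05) ≈ -92.66 dB
∠T = 0.00° − 154.33° = -154.33°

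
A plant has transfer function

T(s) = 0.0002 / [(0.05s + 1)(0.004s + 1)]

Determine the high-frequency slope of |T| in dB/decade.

-40 dB/decade

Each pole contributes −20 dB/decade at high frequency; each zero contributes +20 dB/decade.
Net: 0 zero(s) − 2 pole(s) → -40 dB/decade.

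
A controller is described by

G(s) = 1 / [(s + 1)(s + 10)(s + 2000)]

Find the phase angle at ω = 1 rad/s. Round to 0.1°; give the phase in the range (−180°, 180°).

At s = jω = j1:
pole (s+1): 1 + j1 → |·| = √(1²+1²) = √2 ≈ 1.4142, ∠ = arctan(1/1) ≈ 45.00°
pole (s+10): 10 + j1 → |·| = √(10²+1²) = √101 ≈ 10.05, ∠ = arctan(1/10) ≈ 5.71°
pole (s+2000): 2000 + j1 → |·| = √(2000²+1²) = √4000001 ≈ 2000, ∠ = arctan(1/2000) ≈ 0.03°
∠G = 0.00° − 50.74° = -50.74°

-50.7°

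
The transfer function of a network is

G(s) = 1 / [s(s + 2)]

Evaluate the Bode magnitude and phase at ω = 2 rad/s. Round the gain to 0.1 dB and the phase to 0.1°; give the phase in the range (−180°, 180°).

At s = jω = j2:
pole (s+2): 2 + j2 → |·| = √(2²+2²) = √8 ≈ 2.8284, ∠ = arctan(2/2) ≈ 45.00°
pole at origin: |s| = 2, ∠ = 90.00° (in denominator)
|G| = 1 / 5.6568 ≈ 0.17678
Gain = 20 log₁₀(0.17678) ≈ -15.05 dB
∠G = 0.00° − 135.00° = -135.00°

-15.1 dB, -135.0°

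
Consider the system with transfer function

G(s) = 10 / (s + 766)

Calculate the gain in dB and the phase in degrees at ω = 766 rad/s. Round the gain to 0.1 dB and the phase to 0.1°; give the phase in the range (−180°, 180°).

At s = jω = j766:
pole (s+766): 766 + j766 → |·| = √(766²+766²) = √1173512 ≈ 1083.3, ∠ = arctan(766/766) ≈ 45.00°
|G| = 10 / 1083.3 ≈ 0.0092311
Gain = 20 log₁₀(0.0092311) ≈ -40.69 dB
∠G = 0.00° − 45.00° = -45.00°

-40.7 dB, -45.0°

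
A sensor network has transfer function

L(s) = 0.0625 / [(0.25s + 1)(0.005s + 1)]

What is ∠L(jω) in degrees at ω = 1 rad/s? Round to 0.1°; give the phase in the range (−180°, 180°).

At ω = 1 rad/s:
pole (1 + j1·0.25) = 1 + j0.25 → |·| ≈ 1.0308, ∠ ≈ 14.04°
pole (1 + j1·0.005) = 1 + j0.005 → |·| ≈ 1, ∠ ≈ 0.29°
∠L = (0°) − (14.04° + 0.29°) = -14.33°

-14.3°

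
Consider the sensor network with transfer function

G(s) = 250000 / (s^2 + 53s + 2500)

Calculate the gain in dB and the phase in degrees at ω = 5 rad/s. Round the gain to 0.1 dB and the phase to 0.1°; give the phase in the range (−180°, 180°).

40.0 dB, -6.1°

At s = jω = j5:
quadratic: (j5)² + 53·j5 + 2500 = 2475 + j265 → |·| ≈ 2489.1, ∠ ≈ 6.11°
|G| = 250000 / 2489.1 ≈ 100.44
Gain = 20 log₁₀(100.44) ≈ 40.04 dB
∠G = 0.00° − 6.11° = -6.11°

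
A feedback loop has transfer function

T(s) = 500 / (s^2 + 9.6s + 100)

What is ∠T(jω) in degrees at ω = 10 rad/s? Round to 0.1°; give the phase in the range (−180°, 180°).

-90.0°

At s = jω = j10:
quadratic: (j10)² + 9.6·j10 + 100 = 0 + j96 → |·| ≈ 96, ∠ ≈ 90.00°
∠T = 0.00° − 90.00° = -90.00°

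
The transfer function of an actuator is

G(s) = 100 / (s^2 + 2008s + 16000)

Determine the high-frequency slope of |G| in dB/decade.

Each pole contributes −20 dB/decade at high frequency; each zero contributes +20 dB/decade.
Net: 0 zero(s) − 2 pole(s) → -40 dB/decade.

-40 dB/decade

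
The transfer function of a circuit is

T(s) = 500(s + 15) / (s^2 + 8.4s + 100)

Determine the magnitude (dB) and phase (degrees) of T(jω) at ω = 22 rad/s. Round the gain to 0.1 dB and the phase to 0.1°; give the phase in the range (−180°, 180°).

29.9 dB, -98.6°

At s = jω = j22:
zero (s+15): 15 + j22 → |·| = √(15²+22²) = √709 ≈ 26.627, ∠ = arctan(22/15) ≈ 55.71°
quadratic: (j22)² + 8.4·j22 + 100 = -384 + j184.8 → |·| ≈ 426.15, ∠ ≈ 154.30°
|T| = 500 · 26.627 / 426.15 ≈ 31.241
Gain = 20 log₁₀(31.241) ≈ 29.89 dB
∠T = 55.71° − 154.30° = -98.59°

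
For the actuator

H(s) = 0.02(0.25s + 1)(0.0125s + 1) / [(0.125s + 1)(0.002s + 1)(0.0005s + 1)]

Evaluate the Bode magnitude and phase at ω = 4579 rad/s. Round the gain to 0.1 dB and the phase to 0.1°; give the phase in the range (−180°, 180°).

At ω = 4579 rad/s:
zero (1 + j4579·0.25) = 1 + j1144.75 → |·| ≈ 1144.8, ∠ ≈ 89.95°
zero (1 + j4579·0.0125) = 1 + j57.2375 → |·| ≈ 57.246, ∠ ≈ 89.00°
pole (1 + j4579·0.125) = 1 + j572.375 → |·| ≈ 572.38, ∠ ≈ 89.90°
pole (1 + j4579·0.002) = 1 + j9.158 → |·| ≈ 9.2124, ∠ ≈ 83.77°
pole (1 + j4579·0.0005) = 1 + j2.2895 → |·| ≈ 2.4984, ∠ ≈ 66.41°
|H| = 0.02 · 1144.8 · 57.246 / (572.38 · 9.2124 · 2.4984) ≈ 0.099491
Gain = 20 log₁₀(0.099491) ≈ -20.04 dB
∠H = (89.95° + 89.00°) − (89.90° + 83.77° + 66.41°) = -61.13°

-20.0 dB, -61.1°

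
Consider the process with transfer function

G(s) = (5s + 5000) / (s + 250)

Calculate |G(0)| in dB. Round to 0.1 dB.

26.0 dB

G(0) = 5000 / 250 = 20
20 log₁₀(20) ≈ 26.02 dB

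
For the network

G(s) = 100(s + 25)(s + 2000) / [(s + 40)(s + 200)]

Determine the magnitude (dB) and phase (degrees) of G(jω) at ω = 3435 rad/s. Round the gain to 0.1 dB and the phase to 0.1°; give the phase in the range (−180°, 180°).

At s = jω = j3435:
zero (s+25): 25 + j3435 → |·| = √(25²+3435²) = √11799850 ≈ 3435.1, ∠ = arctan(3435/25) ≈ 89.58°
zero (s+2000): 2000 + j3435 → |·| = √(2000²+3435²) = √15799225 ≈ 3974.8, ∠ = arctan(3435/2000) ≈ 59.79°
pole (s+40): 40 + j3435 → |·| = √(40²+3435²) = √11800825 ≈ 3435.2, ∠ = arctan(3435/40) ≈ 89.33°
pole (s+200): 200 + j3435 → |·| = √(200²+3435²) = √11839225 ≈ 3440.8, ∠ = arctan(3435/200) ≈ 86.67°
|G| = 100 · 1.3654e+07 / 1.182e+07 ≈ 115.52
Gain = 20 log₁₀(115.52) ≈ 41.25 dB
∠G = 149.37° − 176.00° = -26.63°

41.3 dB, -26.6°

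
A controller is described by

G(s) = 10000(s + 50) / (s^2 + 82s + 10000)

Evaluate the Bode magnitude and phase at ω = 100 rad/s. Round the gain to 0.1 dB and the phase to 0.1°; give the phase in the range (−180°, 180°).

42.7 dB, -26.6°

At s = jω = j100:
zero (s+50): 50 + j100 → |·| = √(50²+100²) = √12500 ≈ 111.8, ∠ = arctan(100/50) ≈ 63.43°
quadratic: (j100)² + 82·j100 + 10000 = 0 + j8200 → |·| ≈ 8200, ∠ ≈ 90.00°
|G| = 10000 · 111.8 / 8200 ≈ 136.34
Gain = 20 log₁₀(136.34) ≈ 42.69 dB
∠G = 63.43° − 90.00° = -26.57°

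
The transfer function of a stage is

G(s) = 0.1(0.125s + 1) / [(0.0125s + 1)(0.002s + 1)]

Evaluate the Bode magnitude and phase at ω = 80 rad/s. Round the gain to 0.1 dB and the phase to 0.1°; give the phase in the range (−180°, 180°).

-3.1 dB, 30.2°

At ω = 80 rad/s:
zero (1 + j80·0.125) = 1 + j10 → |·| ≈ 10.05, ∠ ≈ 84.29°
pole (1 + j80·0.0125) = 1 + j1 → |·| ≈ 1.4142, ∠ ≈ 45.00°
pole (1 + j80·0.002) = 1 + j0.16 → |·| ≈ 1.0127, ∠ ≈ 9.09°
|G| = 0.1 · 10.05 / (1.4142 · 1.0127) ≈ 0.70174
Gain = 20 log₁₀(0.70174) ≈ -3.08 dB
∠G = (84.29°) − (45.00° + 9.09°) = 30.20°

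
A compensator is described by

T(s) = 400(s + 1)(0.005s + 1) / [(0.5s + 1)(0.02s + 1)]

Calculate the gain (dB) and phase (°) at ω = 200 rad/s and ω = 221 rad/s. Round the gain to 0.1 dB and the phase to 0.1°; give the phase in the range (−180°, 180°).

ω = 200: 48.8 dB, -30.7°; ω = 221: 48.4 dB, -29.1°

At ω = 200 rad/s:
zero (1 + j200·1) = 1 + j200 → |·| ≈ 200, ∠ ≈ 89.71°
zero (1 + j200·0.005) = 1 + j1 → |·| ≈ 1.4142, ∠ ≈ 45.00°
pole (1 + j200·0.5) = 1 + j100 → |·| ≈ 100, ∠ ≈ 89.43°
pole (1 + j200·0.02) = 1 + j4 → |·| ≈ 4.1231, ∠ ≈ 75.96°
|T| = 400 · 200 · 1.4142 / (100 · 4.1231) ≈ 274.4
Gain = 20 log₁₀(274.4) ≈ 48.77 dB
∠T = (89.71° + 45.00°) − (89.43° + 75.96°) = -30.68°

At ω = 221 rad/s:
zero (1 + j221·1) = 1 + j221 → |·| ≈ 221, ∠ ≈ 89.74°
zero (1 + j221·0.005) = 1 + j1.105 → |·| ≈ 1.4903, ∠ ≈ 47.86°
pole (1 + j221·0.5) = 1 + j110.5 → |·| ≈ 110.5, ∠ ≈ 89.48°
pole (1 + j221·0.02) = 1 + j4.42 → |·| ≈ 4.5317, ∠ ≈ 77.25°
|T| = 400 · 221 · 1.4903 / (110.5 · 4.5317) ≈ 263.09
Gain = 20 log₁₀(263.09) ≈ 48.40 dB
∠T = (89.74° + 47.86°) − (89.48° + 77.25°) = -29.13°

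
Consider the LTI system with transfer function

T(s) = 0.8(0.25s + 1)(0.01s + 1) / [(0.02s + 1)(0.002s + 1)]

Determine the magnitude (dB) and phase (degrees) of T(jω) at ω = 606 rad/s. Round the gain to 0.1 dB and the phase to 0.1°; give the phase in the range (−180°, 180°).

31.8 dB, 34.5°

At ω = 606 rad/s:
zero (1 + j606·0.25) = 1 + j151.5 → |·| ≈ 151.5, ∠ ≈ 89.62°
zero (1 + j606·0.01) = 1 + j6.06 → |·| ≈ 6.142, ∠ ≈ 80.63°
pole (1 + j606·0.02) = 1 + j12.12 → |·| ≈ 12.161, ∠ ≈ 85.28°
pole (1 + j606·0.002) = 1 + j1.212 → |·| ≈ 1.5713, ∠ ≈ 50.47°
|T| = 0.8 · 151.5 · 6.142 / (12.161 · 1.5713) ≈ 38.957
Gain = 20 log₁₀(38.957) ≈ 31.81 dB
∠T = (89.62° + 80.63°) − (85.28° + 50.47°) = 34.50°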